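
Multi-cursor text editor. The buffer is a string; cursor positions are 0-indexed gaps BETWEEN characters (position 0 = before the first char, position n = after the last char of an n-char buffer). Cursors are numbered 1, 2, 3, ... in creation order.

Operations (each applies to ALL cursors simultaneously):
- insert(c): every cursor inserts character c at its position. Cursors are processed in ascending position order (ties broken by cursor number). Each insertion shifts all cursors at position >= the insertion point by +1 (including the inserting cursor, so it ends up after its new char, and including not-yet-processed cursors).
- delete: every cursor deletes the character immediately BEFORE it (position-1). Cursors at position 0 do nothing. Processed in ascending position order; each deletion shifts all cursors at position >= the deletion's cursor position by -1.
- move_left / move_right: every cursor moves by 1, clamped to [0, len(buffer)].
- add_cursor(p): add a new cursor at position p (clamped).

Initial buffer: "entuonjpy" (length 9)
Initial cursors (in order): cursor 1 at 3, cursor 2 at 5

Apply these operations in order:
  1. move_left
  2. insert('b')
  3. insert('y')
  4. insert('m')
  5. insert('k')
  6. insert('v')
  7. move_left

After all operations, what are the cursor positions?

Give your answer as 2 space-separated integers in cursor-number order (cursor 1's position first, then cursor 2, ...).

After op 1 (move_left): buffer="entuonjpy" (len 9), cursors c1@2 c2@4, authorship .........
After op 2 (insert('b')): buffer="enbtubonjpy" (len 11), cursors c1@3 c2@6, authorship ..1..2.....
After op 3 (insert('y')): buffer="enbytubyonjpy" (len 13), cursors c1@4 c2@8, authorship ..11..22.....
After op 4 (insert('m')): buffer="enbymtubymonjpy" (len 15), cursors c1@5 c2@10, authorship ..111..222.....
After op 5 (insert('k')): buffer="enbymktubymkonjpy" (len 17), cursors c1@6 c2@12, authorship ..1111..2222.....
After op 6 (insert('v')): buffer="enbymkvtubymkvonjpy" (len 19), cursors c1@7 c2@14, authorship ..11111..22222.....
After op 7 (move_left): buffer="enbymkvtubymkvonjpy" (len 19), cursors c1@6 c2@13, authorship ..11111..22222.....

Answer: 6 13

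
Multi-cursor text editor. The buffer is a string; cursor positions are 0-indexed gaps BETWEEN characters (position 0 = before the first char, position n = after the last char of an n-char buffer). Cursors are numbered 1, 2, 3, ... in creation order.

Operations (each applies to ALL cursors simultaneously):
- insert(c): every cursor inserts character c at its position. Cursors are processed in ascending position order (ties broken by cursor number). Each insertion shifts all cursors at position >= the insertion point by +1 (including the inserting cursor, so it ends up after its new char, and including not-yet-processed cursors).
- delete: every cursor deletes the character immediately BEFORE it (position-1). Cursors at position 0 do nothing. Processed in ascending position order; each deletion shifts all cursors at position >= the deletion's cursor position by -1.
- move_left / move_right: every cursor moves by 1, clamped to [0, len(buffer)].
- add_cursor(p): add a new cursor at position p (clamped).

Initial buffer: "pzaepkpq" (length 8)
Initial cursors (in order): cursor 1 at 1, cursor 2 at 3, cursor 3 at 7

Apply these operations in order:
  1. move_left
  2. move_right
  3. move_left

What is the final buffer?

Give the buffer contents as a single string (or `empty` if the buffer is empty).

After op 1 (move_left): buffer="pzaepkpq" (len 8), cursors c1@0 c2@2 c3@6, authorship ........
After op 2 (move_right): buffer="pzaepkpq" (len 8), cursors c1@1 c2@3 c3@7, authorship ........
After op 3 (move_left): buffer="pzaepkpq" (len 8), cursors c1@0 c2@2 c3@6, authorship ........

Answer: pzaepkpq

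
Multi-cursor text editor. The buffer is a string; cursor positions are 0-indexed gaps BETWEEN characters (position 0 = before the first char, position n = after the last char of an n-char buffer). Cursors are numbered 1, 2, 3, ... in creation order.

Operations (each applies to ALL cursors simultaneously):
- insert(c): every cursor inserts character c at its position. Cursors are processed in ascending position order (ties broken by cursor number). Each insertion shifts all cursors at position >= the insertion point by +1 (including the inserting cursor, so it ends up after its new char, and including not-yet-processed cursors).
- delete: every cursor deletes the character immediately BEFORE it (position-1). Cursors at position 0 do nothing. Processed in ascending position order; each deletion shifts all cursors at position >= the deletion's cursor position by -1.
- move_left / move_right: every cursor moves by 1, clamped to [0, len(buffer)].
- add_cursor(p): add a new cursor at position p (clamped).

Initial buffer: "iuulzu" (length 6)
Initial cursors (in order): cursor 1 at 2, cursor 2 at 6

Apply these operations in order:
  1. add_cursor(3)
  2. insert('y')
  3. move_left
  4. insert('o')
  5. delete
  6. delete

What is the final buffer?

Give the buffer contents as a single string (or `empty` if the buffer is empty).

After op 1 (add_cursor(3)): buffer="iuulzu" (len 6), cursors c1@2 c3@3 c2@6, authorship ......
After op 2 (insert('y')): buffer="iuyuylzuy" (len 9), cursors c1@3 c3@5 c2@9, authorship ..1.3...2
After op 3 (move_left): buffer="iuyuylzuy" (len 9), cursors c1@2 c3@4 c2@8, authorship ..1.3...2
After op 4 (insert('o')): buffer="iuoyuoylzuoy" (len 12), cursors c1@3 c3@6 c2@11, authorship ..11.33...22
After op 5 (delete): buffer="iuyuylzuy" (len 9), cursors c1@2 c3@4 c2@8, authorship ..1.3...2
After op 6 (delete): buffer="iyylzy" (len 6), cursors c1@1 c3@2 c2@5, authorship .13..2

Answer: iyylzy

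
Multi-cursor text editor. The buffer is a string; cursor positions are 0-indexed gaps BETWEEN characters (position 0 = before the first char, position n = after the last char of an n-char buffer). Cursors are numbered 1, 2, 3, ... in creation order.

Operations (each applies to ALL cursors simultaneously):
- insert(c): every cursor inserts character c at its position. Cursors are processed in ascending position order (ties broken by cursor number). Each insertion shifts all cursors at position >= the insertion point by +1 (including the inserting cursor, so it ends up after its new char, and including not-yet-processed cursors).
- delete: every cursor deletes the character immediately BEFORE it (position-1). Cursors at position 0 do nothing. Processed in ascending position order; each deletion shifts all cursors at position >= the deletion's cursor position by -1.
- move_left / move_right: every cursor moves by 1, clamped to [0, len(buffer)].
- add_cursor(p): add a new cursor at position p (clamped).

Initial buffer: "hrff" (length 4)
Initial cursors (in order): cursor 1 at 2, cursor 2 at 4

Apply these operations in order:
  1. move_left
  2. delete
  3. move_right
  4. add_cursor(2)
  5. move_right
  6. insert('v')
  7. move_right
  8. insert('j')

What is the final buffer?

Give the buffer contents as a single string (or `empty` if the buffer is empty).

Answer: rfvvvjjj

Derivation:
After op 1 (move_left): buffer="hrff" (len 4), cursors c1@1 c2@3, authorship ....
After op 2 (delete): buffer="rf" (len 2), cursors c1@0 c2@1, authorship ..
After op 3 (move_right): buffer="rf" (len 2), cursors c1@1 c2@2, authorship ..
After op 4 (add_cursor(2)): buffer="rf" (len 2), cursors c1@1 c2@2 c3@2, authorship ..
After op 5 (move_right): buffer="rf" (len 2), cursors c1@2 c2@2 c3@2, authorship ..
After op 6 (insert('v')): buffer="rfvvv" (len 5), cursors c1@5 c2@5 c3@5, authorship ..123
After op 7 (move_right): buffer="rfvvv" (len 5), cursors c1@5 c2@5 c3@5, authorship ..123
After op 8 (insert('j')): buffer="rfvvvjjj" (len 8), cursors c1@8 c2@8 c3@8, authorship ..123123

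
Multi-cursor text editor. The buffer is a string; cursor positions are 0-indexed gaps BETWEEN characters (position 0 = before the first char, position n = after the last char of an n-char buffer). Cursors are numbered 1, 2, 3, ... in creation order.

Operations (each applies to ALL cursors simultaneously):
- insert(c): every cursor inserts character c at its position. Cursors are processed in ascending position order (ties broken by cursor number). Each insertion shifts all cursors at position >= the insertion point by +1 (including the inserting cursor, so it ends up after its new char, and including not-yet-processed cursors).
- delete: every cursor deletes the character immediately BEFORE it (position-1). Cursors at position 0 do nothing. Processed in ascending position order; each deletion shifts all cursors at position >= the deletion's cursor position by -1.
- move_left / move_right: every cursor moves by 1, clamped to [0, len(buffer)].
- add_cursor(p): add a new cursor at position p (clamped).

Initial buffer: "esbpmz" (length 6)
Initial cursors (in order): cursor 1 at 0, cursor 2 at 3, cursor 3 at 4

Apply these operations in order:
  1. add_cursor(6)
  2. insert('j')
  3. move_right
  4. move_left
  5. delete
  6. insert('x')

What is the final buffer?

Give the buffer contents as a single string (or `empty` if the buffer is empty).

After op 1 (add_cursor(6)): buffer="esbpmz" (len 6), cursors c1@0 c2@3 c3@4 c4@6, authorship ......
After op 2 (insert('j')): buffer="jesbjpjmzj" (len 10), cursors c1@1 c2@5 c3@7 c4@10, authorship 1...2.3..4
After op 3 (move_right): buffer="jesbjpjmzj" (len 10), cursors c1@2 c2@6 c3@8 c4@10, authorship 1...2.3..4
After op 4 (move_left): buffer="jesbjpjmzj" (len 10), cursors c1@1 c2@5 c3@7 c4@9, authorship 1...2.3..4
After op 5 (delete): buffer="esbpmj" (len 6), cursors c1@0 c2@3 c3@4 c4@5, authorship .....4
After op 6 (insert('x')): buffer="xesbxpxmxj" (len 10), cursors c1@1 c2@5 c3@7 c4@9, authorship 1...2.3.44

Answer: xesbxpxmxj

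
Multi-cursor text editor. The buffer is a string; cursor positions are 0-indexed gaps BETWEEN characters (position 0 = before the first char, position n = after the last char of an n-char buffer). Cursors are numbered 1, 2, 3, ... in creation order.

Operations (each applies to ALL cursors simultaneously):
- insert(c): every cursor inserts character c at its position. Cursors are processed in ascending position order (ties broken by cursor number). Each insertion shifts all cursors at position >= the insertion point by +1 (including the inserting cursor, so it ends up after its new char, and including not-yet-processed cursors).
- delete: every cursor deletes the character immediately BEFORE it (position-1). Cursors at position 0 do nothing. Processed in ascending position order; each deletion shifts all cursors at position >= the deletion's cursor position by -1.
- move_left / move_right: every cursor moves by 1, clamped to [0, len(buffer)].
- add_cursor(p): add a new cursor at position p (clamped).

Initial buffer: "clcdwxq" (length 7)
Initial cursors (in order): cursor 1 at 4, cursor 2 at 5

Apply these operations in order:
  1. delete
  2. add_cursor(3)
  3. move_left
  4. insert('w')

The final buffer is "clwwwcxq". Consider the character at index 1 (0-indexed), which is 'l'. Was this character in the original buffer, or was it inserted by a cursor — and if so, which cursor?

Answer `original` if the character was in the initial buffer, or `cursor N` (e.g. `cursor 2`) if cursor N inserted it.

After op 1 (delete): buffer="clcxq" (len 5), cursors c1@3 c2@3, authorship .....
After op 2 (add_cursor(3)): buffer="clcxq" (len 5), cursors c1@3 c2@3 c3@3, authorship .....
After op 3 (move_left): buffer="clcxq" (len 5), cursors c1@2 c2@2 c3@2, authorship .....
After op 4 (insert('w')): buffer="clwwwcxq" (len 8), cursors c1@5 c2@5 c3@5, authorship ..123...
Authorship (.=original, N=cursor N): . . 1 2 3 . . .
Index 1: author = original

Answer: original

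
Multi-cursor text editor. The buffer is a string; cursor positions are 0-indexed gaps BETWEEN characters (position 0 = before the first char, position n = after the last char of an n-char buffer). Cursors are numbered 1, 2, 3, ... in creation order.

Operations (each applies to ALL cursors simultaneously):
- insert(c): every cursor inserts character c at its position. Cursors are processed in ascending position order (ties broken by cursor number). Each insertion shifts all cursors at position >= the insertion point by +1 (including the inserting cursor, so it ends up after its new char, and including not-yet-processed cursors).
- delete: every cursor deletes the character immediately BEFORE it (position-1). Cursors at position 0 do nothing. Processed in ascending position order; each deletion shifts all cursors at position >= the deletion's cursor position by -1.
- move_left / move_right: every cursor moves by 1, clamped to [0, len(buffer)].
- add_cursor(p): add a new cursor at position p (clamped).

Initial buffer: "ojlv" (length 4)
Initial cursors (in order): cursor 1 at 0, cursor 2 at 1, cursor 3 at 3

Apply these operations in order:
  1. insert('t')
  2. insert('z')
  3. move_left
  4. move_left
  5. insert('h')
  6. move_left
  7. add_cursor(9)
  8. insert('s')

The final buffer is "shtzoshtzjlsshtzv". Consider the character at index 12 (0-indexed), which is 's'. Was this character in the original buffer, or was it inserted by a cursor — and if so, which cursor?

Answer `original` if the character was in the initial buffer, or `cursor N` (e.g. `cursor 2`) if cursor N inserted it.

After op 1 (insert('t')): buffer="totjltv" (len 7), cursors c1@1 c2@3 c3@6, authorship 1.2..3.
After op 2 (insert('z')): buffer="tzotzjltzv" (len 10), cursors c1@2 c2@5 c3@9, authorship 11.22..33.
After op 3 (move_left): buffer="tzotzjltzv" (len 10), cursors c1@1 c2@4 c3@8, authorship 11.22..33.
After op 4 (move_left): buffer="tzotzjltzv" (len 10), cursors c1@0 c2@3 c3@7, authorship 11.22..33.
After op 5 (insert('h')): buffer="htzohtzjlhtzv" (len 13), cursors c1@1 c2@5 c3@10, authorship 111.222..333.
After op 6 (move_left): buffer="htzohtzjlhtzv" (len 13), cursors c1@0 c2@4 c3@9, authorship 111.222..333.
After op 7 (add_cursor(9)): buffer="htzohtzjlhtzv" (len 13), cursors c1@0 c2@4 c3@9 c4@9, authorship 111.222..333.
After op 8 (insert('s')): buffer="shtzoshtzjlsshtzv" (len 17), cursors c1@1 c2@6 c3@13 c4@13, authorship 1111.2222..34333.
Authorship (.=original, N=cursor N): 1 1 1 1 . 2 2 2 2 . . 3 4 3 3 3 .
Index 12: author = 4

Answer: cursor 4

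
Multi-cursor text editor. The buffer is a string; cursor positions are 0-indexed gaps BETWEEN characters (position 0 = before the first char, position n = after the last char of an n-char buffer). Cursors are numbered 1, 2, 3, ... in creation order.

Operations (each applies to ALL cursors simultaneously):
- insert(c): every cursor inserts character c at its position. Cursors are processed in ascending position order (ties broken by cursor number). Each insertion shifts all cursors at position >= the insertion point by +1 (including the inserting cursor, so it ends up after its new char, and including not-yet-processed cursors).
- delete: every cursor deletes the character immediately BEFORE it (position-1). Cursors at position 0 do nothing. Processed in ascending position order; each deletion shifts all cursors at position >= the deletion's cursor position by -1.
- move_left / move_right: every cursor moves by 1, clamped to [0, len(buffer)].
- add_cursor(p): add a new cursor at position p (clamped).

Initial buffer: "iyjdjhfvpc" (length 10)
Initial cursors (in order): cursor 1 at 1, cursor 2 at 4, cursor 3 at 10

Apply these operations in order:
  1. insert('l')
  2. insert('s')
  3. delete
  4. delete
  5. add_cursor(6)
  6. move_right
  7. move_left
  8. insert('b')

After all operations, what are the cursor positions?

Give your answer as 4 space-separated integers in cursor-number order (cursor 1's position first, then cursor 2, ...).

After op 1 (insert('l')): buffer="ilyjdljhfvpcl" (len 13), cursors c1@2 c2@6 c3@13, authorship .1...2......3
After op 2 (insert('s')): buffer="ilsyjdlsjhfvpcls" (len 16), cursors c1@3 c2@8 c3@16, authorship .11...22......33
After op 3 (delete): buffer="ilyjdljhfvpcl" (len 13), cursors c1@2 c2@6 c3@13, authorship .1...2......3
After op 4 (delete): buffer="iyjdjhfvpc" (len 10), cursors c1@1 c2@4 c3@10, authorship ..........
After op 5 (add_cursor(6)): buffer="iyjdjhfvpc" (len 10), cursors c1@1 c2@4 c4@6 c3@10, authorship ..........
After op 6 (move_right): buffer="iyjdjhfvpc" (len 10), cursors c1@2 c2@5 c4@7 c3@10, authorship ..........
After op 7 (move_left): buffer="iyjdjhfvpc" (len 10), cursors c1@1 c2@4 c4@6 c3@9, authorship ..........
After op 8 (insert('b')): buffer="ibyjdbjhbfvpbc" (len 14), cursors c1@2 c2@6 c4@9 c3@13, authorship .1...2..4...3.

Answer: 2 6 13 9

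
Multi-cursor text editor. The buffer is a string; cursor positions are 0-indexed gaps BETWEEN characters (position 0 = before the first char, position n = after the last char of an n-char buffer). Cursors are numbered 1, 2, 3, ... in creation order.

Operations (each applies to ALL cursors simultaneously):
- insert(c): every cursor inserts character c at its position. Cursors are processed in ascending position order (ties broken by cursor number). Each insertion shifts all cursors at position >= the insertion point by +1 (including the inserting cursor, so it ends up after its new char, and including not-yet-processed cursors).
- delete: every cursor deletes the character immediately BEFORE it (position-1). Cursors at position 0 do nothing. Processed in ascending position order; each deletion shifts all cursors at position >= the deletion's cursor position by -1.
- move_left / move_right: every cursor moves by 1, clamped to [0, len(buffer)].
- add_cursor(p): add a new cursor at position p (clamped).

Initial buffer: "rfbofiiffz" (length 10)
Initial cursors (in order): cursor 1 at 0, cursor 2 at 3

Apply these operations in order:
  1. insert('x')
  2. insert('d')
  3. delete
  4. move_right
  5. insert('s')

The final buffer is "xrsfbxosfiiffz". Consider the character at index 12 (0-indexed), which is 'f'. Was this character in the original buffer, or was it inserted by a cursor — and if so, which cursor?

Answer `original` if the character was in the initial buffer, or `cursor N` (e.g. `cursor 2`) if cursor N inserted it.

Answer: original

Derivation:
After op 1 (insert('x')): buffer="xrfbxofiiffz" (len 12), cursors c1@1 c2@5, authorship 1...2.......
After op 2 (insert('d')): buffer="xdrfbxdofiiffz" (len 14), cursors c1@2 c2@7, authorship 11...22.......
After op 3 (delete): buffer="xrfbxofiiffz" (len 12), cursors c1@1 c2@5, authorship 1...2.......
After op 4 (move_right): buffer="xrfbxofiiffz" (len 12), cursors c1@2 c2@6, authorship 1...2.......
After op 5 (insert('s')): buffer="xrsfbxosfiiffz" (len 14), cursors c1@3 c2@8, authorship 1.1..2.2......
Authorship (.=original, N=cursor N): 1 . 1 . . 2 . 2 . . . . . .
Index 12: author = original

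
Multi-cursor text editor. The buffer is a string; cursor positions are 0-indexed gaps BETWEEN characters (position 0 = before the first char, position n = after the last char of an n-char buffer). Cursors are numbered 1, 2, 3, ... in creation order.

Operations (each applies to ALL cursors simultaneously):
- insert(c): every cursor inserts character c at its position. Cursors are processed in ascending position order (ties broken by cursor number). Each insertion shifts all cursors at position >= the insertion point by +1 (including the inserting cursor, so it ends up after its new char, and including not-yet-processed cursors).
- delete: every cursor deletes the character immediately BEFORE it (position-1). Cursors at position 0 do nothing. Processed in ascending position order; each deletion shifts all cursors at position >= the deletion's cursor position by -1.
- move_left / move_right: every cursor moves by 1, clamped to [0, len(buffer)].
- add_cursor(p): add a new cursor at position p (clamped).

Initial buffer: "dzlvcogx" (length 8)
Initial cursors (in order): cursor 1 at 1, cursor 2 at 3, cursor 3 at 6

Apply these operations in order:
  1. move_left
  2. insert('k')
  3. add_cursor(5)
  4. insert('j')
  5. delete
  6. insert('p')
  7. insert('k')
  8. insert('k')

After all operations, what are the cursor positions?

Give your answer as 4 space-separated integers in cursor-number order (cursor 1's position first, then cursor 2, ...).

After op 1 (move_left): buffer="dzlvcogx" (len 8), cursors c1@0 c2@2 c3@5, authorship ........
After op 2 (insert('k')): buffer="kdzklvckogx" (len 11), cursors c1@1 c2@4 c3@8, authorship 1..2...3...
After op 3 (add_cursor(5)): buffer="kdzklvckogx" (len 11), cursors c1@1 c2@4 c4@5 c3@8, authorship 1..2...3...
After op 4 (insert('j')): buffer="kjdzkjljvckjogx" (len 15), cursors c1@2 c2@6 c4@8 c3@12, authorship 11..22.4..33...
After op 5 (delete): buffer="kdzklvckogx" (len 11), cursors c1@1 c2@4 c4@5 c3@8, authorship 1..2...3...
After op 6 (insert('p')): buffer="kpdzkplpvckpogx" (len 15), cursors c1@2 c2@6 c4@8 c3@12, authorship 11..22.4..33...
After op 7 (insert('k')): buffer="kpkdzkpklpkvckpkogx" (len 19), cursors c1@3 c2@8 c4@11 c3@16, authorship 111..222.44..333...
After op 8 (insert('k')): buffer="kpkkdzkpkklpkkvckpkkogx" (len 23), cursors c1@4 c2@10 c4@14 c3@20, authorship 1111..2222.444..3333...

Answer: 4 10 20 14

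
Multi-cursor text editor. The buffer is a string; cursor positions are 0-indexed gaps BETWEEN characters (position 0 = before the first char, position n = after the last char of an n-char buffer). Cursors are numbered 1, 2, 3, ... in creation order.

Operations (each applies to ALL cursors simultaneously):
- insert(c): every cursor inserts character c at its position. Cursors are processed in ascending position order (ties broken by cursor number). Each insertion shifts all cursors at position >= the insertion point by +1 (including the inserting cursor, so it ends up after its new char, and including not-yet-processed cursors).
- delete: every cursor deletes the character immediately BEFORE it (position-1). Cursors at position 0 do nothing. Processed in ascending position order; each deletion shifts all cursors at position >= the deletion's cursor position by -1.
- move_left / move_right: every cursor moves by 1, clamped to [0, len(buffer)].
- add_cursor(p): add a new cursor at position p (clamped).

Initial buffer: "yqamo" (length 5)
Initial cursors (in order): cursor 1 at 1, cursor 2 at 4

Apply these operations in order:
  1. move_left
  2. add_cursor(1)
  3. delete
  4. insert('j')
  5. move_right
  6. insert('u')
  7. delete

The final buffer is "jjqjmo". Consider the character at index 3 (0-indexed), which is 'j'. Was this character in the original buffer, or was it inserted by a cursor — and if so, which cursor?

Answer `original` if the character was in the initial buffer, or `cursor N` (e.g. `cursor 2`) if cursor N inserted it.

Answer: cursor 2

Derivation:
After op 1 (move_left): buffer="yqamo" (len 5), cursors c1@0 c2@3, authorship .....
After op 2 (add_cursor(1)): buffer="yqamo" (len 5), cursors c1@0 c3@1 c2@3, authorship .....
After op 3 (delete): buffer="qmo" (len 3), cursors c1@0 c3@0 c2@1, authorship ...
After op 4 (insert('j')): buffer="jjqjmo" (len 6), cursors c1@2 c3@2 c2@4, authorship 13.2..
After op 5 (move_right): buffer="jjqjmo" (len 6), cursors c1@3 c3@3 c2@5, authorship 13.2..
After op 6 (insert('u')): buffer="jjquujmuo" (len 9), cursors c1@5 c3@5 c2@8, authorship 13.132.2.
After op 7 (delete): buffer="jjqjmo" (len 6), cursors c1@3 c3@3 c2@5, authorship 13.2..
Authorship (.=original, N=cursor N): 1 3 . 2 . .
Index 3: author = 2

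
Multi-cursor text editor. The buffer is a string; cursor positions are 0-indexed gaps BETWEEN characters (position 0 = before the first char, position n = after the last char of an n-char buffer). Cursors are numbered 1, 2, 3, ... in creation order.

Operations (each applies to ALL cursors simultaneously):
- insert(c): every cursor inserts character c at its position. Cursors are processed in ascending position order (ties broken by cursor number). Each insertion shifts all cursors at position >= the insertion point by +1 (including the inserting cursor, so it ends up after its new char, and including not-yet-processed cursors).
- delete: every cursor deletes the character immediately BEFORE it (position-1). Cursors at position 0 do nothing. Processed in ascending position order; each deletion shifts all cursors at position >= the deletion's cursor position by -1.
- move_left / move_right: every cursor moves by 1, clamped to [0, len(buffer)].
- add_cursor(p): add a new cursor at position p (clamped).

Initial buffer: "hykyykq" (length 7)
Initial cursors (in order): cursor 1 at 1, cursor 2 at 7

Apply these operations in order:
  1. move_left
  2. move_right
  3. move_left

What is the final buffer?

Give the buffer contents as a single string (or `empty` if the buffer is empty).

Answer: hykyykq

Derivation:
After op 1 (move_left): buffer="hykyykq" (len 7), cursors c1@0 c2@6, authorship .......
After op 2 (move_right): buffer="hykyykq" (len 7), cursors c1@1 c2@7, authorship .......
After op 3 (move_left): buffer="hykyykq" (len 7), cursors c1@0 c2@6, authorship .......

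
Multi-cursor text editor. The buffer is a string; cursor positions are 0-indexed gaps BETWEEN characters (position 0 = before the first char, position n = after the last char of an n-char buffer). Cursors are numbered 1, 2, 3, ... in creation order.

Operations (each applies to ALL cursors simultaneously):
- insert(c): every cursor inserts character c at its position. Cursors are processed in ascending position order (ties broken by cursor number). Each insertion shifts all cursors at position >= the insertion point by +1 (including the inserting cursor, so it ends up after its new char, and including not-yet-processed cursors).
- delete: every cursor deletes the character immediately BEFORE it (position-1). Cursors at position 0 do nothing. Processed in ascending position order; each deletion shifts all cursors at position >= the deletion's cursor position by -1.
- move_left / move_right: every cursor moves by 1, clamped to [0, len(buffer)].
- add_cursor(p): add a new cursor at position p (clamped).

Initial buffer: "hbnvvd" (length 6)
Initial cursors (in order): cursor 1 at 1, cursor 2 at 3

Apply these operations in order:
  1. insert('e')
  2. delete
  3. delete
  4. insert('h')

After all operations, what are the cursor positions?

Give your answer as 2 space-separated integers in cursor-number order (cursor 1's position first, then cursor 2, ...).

Answer: 1 3

Derivation:
After op 1 (insert('e')): buffer="hebnevvd" (len 8), cursors c1@2 c2@5, authorship .1..2...
After op 2 (delete): buffer="hbnvvd" (len 6), cursors c1@1 c2@3, authorship ......
After op 3 (delete): buffer="bvvd" (len 4), cursors c1@0 c2@1, authorship ....
After op 4 (insert('h')): buffer="hbhvvd" (len 6), cursors c1@1 c2@3, authorship 1.2...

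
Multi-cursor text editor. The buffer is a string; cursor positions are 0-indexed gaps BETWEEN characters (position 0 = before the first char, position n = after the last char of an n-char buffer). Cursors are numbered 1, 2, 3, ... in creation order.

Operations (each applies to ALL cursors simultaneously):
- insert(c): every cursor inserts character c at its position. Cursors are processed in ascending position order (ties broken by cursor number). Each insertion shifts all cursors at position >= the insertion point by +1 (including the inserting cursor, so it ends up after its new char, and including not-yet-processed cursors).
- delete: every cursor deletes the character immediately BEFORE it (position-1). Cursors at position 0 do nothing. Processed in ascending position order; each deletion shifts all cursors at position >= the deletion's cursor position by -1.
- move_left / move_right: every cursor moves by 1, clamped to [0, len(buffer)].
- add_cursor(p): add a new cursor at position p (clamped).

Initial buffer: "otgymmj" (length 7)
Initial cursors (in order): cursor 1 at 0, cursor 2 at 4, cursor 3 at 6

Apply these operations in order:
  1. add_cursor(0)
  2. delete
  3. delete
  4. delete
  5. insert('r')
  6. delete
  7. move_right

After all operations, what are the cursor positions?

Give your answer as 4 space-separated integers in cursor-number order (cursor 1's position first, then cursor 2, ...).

After op 1 (add_cursor(0)): buffer="otgymmj" (len 7), cursors c1@0 c4@0 c2@4 c3@6, authorship .......
After op 2 (delete): buffer="otgmj" (len 5), cursors c1@0 c4@0 c2@3 c3@4, authorship .....
After op 3 (delete): buffer="otj" (len 3), cursors c1@0 c4@0 c2@2 c3@2, authorship ...
After op 4 (delete): buffer="j" (len 1), cursors c1@0 c2@0 c3@0 c4@0, authorship .
After op 5 (insert('r')): buffer="rrrrj" (len 5), cursors c1@4 c2@4 c3@4 c4@4, authorship 1234.
After op 6 (delete): buffer="j" (len 1), cursors c1@0 c2@0 c3@0 c4@0, authorship .
After op 7 (move_right): buffer="j" (len 1), cursors c1@1 c2@1 c3@1 c4@1, authorship .

Answer: 1 1 1 1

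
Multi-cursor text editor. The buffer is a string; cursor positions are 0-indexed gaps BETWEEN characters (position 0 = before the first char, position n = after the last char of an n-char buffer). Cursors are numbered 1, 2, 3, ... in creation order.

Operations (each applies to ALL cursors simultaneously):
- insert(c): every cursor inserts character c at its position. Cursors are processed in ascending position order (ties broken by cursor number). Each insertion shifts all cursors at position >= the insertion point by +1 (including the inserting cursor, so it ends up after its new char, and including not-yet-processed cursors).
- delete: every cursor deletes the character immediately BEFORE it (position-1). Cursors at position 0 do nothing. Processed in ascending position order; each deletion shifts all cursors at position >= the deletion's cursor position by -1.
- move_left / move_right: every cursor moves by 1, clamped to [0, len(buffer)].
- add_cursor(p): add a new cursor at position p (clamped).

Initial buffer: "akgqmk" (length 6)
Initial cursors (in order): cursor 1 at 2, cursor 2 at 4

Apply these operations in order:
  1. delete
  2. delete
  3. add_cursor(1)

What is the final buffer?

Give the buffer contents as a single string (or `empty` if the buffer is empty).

After op 1 (delete): buffer="agmk" (len 4), cursors c1@1 c2@2, authorship ....
After op 2 (delete): buffer="mk" (len 2), cursors c1@0 c2@0, authorship ..
After op 3 (add_cursor(1)): buffer="mk" (len 2), cursors c1@0 c2@0 c3@1, authorship ..

Answer: mk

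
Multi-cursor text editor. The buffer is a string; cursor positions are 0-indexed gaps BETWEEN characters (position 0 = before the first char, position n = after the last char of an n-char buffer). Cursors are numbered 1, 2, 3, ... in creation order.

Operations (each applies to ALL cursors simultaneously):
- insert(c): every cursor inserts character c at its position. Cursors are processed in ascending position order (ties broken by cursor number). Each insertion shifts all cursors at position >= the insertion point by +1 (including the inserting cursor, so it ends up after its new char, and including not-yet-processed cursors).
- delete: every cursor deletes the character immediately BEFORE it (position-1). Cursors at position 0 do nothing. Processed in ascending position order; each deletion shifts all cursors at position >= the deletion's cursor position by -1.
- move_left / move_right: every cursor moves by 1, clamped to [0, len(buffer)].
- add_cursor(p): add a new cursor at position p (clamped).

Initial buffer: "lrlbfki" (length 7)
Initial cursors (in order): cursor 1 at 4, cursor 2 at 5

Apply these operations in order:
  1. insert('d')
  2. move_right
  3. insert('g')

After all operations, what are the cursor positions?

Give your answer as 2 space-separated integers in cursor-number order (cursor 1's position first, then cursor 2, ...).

After op 1 (insert('d')): buffer="lrlbdfdki" (len 9), cursors c1@5 c2@7, authorship ....1.2..
After op 2 (move_right): buffer="lrlbdfdki" (len 9), cursors c1@6 c2@8, authorship ....1.2..
After op 3 (insert('g')): buffer="lrlbdfgdkgi" (len 11), cursors c1@7 c2@10, authorship ....1.12.2.

Answer: 7 10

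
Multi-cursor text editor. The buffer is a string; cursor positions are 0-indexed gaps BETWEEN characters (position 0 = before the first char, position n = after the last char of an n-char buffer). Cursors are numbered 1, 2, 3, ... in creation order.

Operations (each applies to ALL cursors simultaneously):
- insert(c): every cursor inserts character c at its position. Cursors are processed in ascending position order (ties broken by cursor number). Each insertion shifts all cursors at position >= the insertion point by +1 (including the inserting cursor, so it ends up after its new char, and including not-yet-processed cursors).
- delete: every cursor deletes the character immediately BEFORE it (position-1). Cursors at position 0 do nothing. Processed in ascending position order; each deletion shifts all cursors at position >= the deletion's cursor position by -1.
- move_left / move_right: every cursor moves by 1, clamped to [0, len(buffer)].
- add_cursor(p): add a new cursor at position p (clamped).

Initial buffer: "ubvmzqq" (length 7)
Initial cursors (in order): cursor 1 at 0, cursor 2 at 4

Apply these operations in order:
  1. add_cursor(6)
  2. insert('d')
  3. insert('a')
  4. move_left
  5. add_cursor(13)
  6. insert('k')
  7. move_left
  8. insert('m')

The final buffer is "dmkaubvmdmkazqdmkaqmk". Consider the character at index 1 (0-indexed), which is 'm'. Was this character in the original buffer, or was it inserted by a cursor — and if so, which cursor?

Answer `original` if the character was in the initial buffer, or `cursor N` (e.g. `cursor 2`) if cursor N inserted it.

After op 1 (add_cursor(6)): buffer="ubvmzqq" (len 7), cursors c1@0 c2@4 c3@6, authorship .......
After op 2 (insert('d')): buffer="dubvmdzqdq" (len 10), cursors c1@1 c2@6 c3@9, authorship 1....2..3.
After op 3 (insert('a')): buffer="daubvmdazqdaq" (len 13), cursors c1@2 c2@8 c3@12, authorship 11....22..33.
After op 4 (move_left): buffer="daubvmdazqdaq" (len 13), cursors c1@1 c2@7 c3@11, authorship 11....22..33.
After op 5 (add_cursor(13)): buffer="daubvmdazqdaq" (len 13), cursors c1@1 c2@7 c3@11 c4@13, authorship 11....22..33.
After op 6 (insert('k')): buffer="dkaubvmdkazqdkaqk" (len 17), cursors c1@2 c2@9 c3@14 c4@17, authorship 111....222..333.4
After op 7 (move_left): buffer="dkaubvmdkazqdkaqk" (len 17), cursors c1@1 c2@8 c3@13 c4@16, authorship 111....222..333.4
After op 8 (insert('m')): buffer="dmkaubvmdmkazqdmkaqmk" (len 21), cursors c1@2 c2@10 c3@16 c4@20, authorship 1111....2222..3333.44
Authorship (.=original, N=cursor N): 1 1 1 1 . . . . 2 2 2 2 . . 3 3 3 3 . 4 4
Index 1: author = 1

Answer: cursor 1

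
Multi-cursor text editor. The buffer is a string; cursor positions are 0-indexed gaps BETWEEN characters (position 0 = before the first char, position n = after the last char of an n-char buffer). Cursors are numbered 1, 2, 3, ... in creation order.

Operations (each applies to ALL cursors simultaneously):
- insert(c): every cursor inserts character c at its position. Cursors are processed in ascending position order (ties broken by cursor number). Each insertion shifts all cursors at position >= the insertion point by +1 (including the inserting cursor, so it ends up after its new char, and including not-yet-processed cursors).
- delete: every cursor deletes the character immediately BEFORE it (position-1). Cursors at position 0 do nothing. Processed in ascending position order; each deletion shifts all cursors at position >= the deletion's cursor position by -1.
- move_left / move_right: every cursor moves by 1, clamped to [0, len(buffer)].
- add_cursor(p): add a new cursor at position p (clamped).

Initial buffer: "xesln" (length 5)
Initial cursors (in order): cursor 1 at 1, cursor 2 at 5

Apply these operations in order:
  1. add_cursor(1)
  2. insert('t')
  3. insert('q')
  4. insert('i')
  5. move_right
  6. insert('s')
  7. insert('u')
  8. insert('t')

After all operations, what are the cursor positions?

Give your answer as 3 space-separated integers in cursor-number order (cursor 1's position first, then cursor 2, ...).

Answer: 14 23 14

Derivation:
After op 1 (add_cursor(1)): buffer="xesln" (len 5), cursors c1@1 c3@1 c2@5, authorship .....
After op 2 (insert('t')): buffer="xtteslnt" (len 8), cursors c1@3 c3@3 c2@8, authorship .13....2
After op 3 (insert('q')): buffer="xttqqeslntq" (len 11), cursors c1@5 c3@5 c2@11, authorship .1313....22
After op 4 (insert('i')): buffer="xttqqiieslntqi" (len 14), cursors c1@7 c3@7 c2@14, authorship .131313....222
After op 5 (move_right): buffer="xttqqiieslntqi" (len 14), cursors c1@8 c3@8 c2@14, authorship .131313....222
After op 6 (insert('s')): buffer="xttqqiiessslntqis" (len 17), cursors c1@10 c3@10 c2@17, authorship .131313.13...2222
After op 7 (insert('u')): buffer="xttqqiiessuuslntqisu" (len 20), cursors c1@12 c3@12 c2@20, authorship .131313.1313...22222
After op 8 (insert('t')): buffer="xttqqiiessuuttslntqisut" (len 23), cursors c1@14 c3@14 c2@23, authorship .131313.131313...222222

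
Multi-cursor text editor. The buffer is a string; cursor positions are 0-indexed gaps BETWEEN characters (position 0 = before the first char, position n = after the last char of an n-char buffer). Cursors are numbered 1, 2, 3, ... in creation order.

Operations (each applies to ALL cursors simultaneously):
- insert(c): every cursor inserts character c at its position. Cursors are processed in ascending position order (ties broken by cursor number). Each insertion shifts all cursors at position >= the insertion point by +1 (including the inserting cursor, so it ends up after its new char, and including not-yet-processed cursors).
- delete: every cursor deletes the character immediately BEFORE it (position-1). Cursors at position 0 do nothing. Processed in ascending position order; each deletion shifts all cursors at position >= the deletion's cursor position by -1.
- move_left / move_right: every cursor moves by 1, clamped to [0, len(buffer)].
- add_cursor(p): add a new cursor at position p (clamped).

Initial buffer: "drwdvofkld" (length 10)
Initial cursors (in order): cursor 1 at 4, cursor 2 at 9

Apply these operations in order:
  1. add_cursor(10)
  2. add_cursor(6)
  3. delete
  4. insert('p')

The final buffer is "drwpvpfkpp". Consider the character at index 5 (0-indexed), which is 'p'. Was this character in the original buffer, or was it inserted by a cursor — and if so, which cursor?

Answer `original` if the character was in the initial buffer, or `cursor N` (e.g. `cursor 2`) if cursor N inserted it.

Answer: cursor 4

Derivation:
After op 1 (add_cursor(10)): buffer="drwdvofkld" (len 10), cursors c1@4 c2@9 c3@10, authorship ..........
After op 2 (add_cursor(6)): buffer="drwdvofkld" (len 10), cursors c1@4 c4@6 c2@9 c3@10, authorship ..........
After op 3 (delete): buffer="drwvfk" (len 6), cursors c1@3 c4@4 c2@6 c3@6, authorship ......
After op 4 (insert('p')): buffer="drwpvpfkpp" (len 10), cursors c1@4 c4@6 c2@10 c3@10, authorship ...1.4..23
Authorship (.=original, N=cursor N): . . . 1 . 4 . . 2 3
Index 5: author = 4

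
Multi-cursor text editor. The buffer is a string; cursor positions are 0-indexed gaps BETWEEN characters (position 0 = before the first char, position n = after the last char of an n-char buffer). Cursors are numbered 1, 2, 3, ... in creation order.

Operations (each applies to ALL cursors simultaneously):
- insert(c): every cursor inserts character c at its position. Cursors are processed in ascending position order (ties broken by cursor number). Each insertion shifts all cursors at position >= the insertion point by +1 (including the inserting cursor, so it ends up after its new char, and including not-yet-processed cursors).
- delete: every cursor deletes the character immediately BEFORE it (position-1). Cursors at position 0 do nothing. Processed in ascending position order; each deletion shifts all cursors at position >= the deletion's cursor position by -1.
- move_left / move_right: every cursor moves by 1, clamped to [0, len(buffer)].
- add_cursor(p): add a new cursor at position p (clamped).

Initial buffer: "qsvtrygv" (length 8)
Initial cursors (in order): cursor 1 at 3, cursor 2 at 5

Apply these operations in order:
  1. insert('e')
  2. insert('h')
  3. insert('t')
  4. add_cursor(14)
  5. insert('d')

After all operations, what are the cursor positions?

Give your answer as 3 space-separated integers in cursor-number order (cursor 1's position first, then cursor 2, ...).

Answer: 7 13 17

Derivation:
After op 1 (insert('e')): buffer="qsvetreygv" (len 10), cursors c1@4 c2@7, authorship ...1..2...
After op 2 (insert('h')): buffer="qsvehtrehygv" (len 12), cursors c1@5 c2@9, authorship ...11..22...
After op 3 (insert('t')): buffer="qsvehttrehtygv" (len 14), cursors c1@6 c2@11, authorship ...111..222...
After op 4 (add_cursor(14)): buffer="qsvehttrehtygv" (len 14), cursors c1@6 c2@11 c3@14, authorship ...111..222...
After op 5 (insert('d')): buffer="qsvehtdtrehtdygvd" (len 17), cursors c1@7 c2@13 c3@17, authorship ...1111..2222...3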